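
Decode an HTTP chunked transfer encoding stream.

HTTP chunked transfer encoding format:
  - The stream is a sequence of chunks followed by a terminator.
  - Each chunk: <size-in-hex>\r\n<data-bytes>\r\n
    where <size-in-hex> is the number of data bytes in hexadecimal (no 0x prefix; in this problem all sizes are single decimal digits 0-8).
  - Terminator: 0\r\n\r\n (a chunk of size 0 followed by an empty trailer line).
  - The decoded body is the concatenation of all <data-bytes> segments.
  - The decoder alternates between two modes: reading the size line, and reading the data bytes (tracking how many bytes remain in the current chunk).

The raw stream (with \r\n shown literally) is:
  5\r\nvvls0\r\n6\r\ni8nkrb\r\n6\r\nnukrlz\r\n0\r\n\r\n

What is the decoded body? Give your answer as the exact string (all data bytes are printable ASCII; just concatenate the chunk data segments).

Answer: vvls0i8nkrbnukrlz

Derivation:
Chunk 1: stream[0..1]='5' size=0x5=5, data at stream[3..8]='vvls0' -> body[0..5], body so far='vvls0'
Chunk 2: stream[10..11]='6' size=0x6=6, data at stream[13..19]='i8nkrb' -> body[5..11], body so far='vvls0i8nkrb'
Chunk 3: stream[21..22]='6' size=0x6=6, data at stream[24..30]='nukrlz' -> body[11..17], body so far='vvls0i8nkrbnukrlz'
Chunk 4: stream[32..33]='0' size=0 (terminator). Final body='vvls0i8nkrbnukrlz' (17 bytes)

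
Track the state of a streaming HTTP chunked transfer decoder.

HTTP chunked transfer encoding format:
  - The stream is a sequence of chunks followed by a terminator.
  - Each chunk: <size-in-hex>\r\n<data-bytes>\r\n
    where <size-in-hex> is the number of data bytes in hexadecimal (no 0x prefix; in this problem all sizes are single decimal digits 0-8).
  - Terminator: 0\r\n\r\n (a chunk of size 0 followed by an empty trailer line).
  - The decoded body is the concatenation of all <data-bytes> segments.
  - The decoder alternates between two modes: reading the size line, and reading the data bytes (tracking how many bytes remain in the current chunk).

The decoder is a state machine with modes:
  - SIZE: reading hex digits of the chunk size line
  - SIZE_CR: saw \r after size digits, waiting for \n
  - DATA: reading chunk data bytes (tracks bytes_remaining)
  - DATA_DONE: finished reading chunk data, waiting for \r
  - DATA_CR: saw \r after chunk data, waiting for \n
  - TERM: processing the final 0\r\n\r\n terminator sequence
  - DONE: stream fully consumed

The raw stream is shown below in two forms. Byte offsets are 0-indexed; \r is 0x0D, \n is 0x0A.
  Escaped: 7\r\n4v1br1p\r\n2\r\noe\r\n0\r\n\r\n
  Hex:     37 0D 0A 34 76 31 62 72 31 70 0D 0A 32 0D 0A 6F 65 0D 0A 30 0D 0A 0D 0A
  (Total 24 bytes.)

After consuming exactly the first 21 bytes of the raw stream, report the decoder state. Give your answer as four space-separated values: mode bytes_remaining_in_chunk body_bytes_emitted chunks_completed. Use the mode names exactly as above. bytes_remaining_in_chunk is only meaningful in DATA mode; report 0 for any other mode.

Byte 0 = '7': mode=SIZE remaining=0 emitted=0 chunks_done=0
Byte 1 = 0x0D: mode=SIZE_CR remaining=0 emitted=0 chunks_done=0
Byte 2 = 0x0A: mode=DATA remaining=7 emitted=0 chunks_done=0
Byte 3 = '4': mode=DATA remaining=6 emitted=1 chunks_done=0
Byte 4 = 'v': mode=DATA remaining=5 emitted=2 chunks_done=0
Byte 5 = '1': mode=DATA remaining=4 emitted=3 chunks_done=0
Byte 6 = 'b': mode=DATA remaining=3 emitted=4 chunks_done=0
Byte 7 = 'r': mode=DATA remaining=2 emitted=5 chunks_done=0
Byte 8 = '1': mode=DATA remaining=1 emitted=6 chunks_done=0
Byte 9 = 'p': mode=DATA_DONE remaining=0 emitted=7 chunks_done=0
Byte 10 = 0x0D: mode=DATA_CR remaining=0 emitted=7 chunks_done=0
Byte 11 = 0x0A: mode=SIZE remaining=0 emitted=7 chunks_done=1
Byte 12 = '2': mode=SIZE remaining=0 emitted=7 chunks_done=1
Byte 13 = 0x0D: mode=SIZE_CR remaining=0 emitted=7 chunks_done=1
Byte 14 = 0x0A: mode=DATA remaining=2 emitted=7 chunks_done=1
Byte 15 = 'o': mode=DATA remaining=1 emitted=8 chunks_done=1
Byte 16 = 'e': mode=DATA_DONE remaining=0 emitted=9 chunks_done=1
Byte 17 = 0x0D: mode=DATA_CR remaining=0 emitted=9 chunks_done=1
Byte 18 = 0x0A: mode=SIZE remaining=0 emitted=9 chunks_done=2
Byte 19 = '0': mode=SIZE remaining=0 emitted=9 chunks_done=2
Byte 20 = 0x0D: mode=SIZE_CR remaining=0 emitted=9 chunks_done=2

Answer: SIZE_CR 0 9 2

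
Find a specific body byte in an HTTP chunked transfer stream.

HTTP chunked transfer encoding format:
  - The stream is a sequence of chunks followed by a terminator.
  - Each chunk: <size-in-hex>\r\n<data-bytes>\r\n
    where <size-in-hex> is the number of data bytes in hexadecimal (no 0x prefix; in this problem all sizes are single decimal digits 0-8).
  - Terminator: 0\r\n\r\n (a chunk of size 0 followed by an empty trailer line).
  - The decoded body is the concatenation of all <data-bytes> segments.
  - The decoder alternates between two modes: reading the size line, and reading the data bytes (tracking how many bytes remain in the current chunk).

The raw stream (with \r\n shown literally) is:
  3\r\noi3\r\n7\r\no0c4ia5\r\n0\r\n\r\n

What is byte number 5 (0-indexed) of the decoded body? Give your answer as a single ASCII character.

Answer: c

Derivation:
Chunk 1: stream[0..1]='3' size=0x3=3, data at stream[3..6]='oi3' -> body[0..3], body so far='oi3'
Chunk 2: stream[8..9]='7' size=0x7=7, data at stream[11..18]='o0c4ia5' -> body[3..10], body so far='oi3o0c4ia5'
Chunk 3: stream[20..21]='0' size=0 (terminator). Final body='oi3o0c4ia5' (10 bytes)
Body byte 5 = 'c'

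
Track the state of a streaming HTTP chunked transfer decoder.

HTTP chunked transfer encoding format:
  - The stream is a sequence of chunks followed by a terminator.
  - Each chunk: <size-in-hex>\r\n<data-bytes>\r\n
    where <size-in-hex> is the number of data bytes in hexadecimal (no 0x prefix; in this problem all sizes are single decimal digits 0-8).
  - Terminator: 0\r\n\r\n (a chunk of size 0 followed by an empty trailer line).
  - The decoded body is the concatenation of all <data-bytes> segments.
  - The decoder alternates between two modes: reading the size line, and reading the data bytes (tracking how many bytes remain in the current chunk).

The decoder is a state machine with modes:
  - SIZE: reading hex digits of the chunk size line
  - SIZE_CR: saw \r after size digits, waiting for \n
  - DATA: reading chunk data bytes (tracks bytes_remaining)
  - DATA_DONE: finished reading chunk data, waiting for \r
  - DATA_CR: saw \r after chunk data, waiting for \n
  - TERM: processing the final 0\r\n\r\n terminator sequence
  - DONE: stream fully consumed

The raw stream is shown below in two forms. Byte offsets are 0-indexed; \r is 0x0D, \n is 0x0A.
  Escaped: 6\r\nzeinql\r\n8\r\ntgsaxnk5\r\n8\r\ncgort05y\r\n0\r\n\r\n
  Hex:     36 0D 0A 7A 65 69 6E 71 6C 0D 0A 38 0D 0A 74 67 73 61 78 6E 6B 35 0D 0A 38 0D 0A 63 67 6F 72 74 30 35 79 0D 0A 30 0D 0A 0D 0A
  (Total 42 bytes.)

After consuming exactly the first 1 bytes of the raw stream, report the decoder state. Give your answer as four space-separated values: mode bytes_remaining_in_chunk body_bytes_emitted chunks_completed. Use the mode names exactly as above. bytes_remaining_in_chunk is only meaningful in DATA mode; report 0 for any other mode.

Byte 0 = '6': mode=SIZE remaining=0 emitted=0 chunks_done=0

Answer: SIZE 0 0 0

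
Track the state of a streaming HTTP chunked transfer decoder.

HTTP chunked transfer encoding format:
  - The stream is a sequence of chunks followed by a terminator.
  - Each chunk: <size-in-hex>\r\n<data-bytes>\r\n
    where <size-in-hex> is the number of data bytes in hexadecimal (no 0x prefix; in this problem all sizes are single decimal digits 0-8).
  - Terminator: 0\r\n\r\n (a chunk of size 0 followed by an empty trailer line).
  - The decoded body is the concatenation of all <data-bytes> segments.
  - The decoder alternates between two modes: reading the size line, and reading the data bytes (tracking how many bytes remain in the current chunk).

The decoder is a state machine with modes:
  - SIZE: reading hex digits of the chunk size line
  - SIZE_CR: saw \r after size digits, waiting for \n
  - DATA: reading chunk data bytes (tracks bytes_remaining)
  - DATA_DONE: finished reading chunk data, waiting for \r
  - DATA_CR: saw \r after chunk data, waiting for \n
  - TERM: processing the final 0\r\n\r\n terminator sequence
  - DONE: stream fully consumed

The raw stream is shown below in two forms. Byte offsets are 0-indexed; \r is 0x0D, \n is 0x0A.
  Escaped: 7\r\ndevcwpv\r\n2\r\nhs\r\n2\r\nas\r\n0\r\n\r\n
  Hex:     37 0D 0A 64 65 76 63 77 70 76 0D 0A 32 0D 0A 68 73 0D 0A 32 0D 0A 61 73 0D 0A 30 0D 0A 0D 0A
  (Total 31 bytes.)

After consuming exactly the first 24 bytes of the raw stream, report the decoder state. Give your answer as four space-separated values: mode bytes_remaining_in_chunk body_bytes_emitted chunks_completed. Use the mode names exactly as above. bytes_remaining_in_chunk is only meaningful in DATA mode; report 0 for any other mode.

Byte 0 = '7': mode=SIZE remaining=0 emitted=0 chunks_done=0
Byte 1 = 0x0D: mode=SIZE_CR remaining=0 emitted=0 chunks_done=0
Byte 2 = 0x0A: mode=DATA remaining=7 emitted=0 chunks_done=0
Byte 3 = 'd': mode=DATA remaining=6 emitted=1 chunks_done=0
Byte 4 = 'e': mode=DATA remaining=5 emitted=2 chunks_done=0
Byte 5 = 'v': mode=DATA remaining=4 emitted=3 chunks_done=0
Byte 6 = 'c': mode=DATA remaining=3 emitted=4 chunks_done=0
Byte 7 = 'w': mode=DATA remaining=2 emitted=5 chunks_done=0
Byte 8 = 'p': mode=DATA remaining=1 emitted=6 chunks_done=0
Byte 9 = 'v': mode=DATA_DONE remaining=0 emitted=7 chunks_done=0
Byte 10 = 0x0D: mode=DATA_CR remaining=0 emitted=7 chunks_done=0
Byte 11 = 0x0A: mode=SIZE remaining=0 emitted=7 chunks_done=1
Byte 12 = '2': mode=SIZE remaining=0 emitted=7 chunks_done=1
Byte 13 = 0x0D: mode=SIZE_CR remaining=0 emitted=7 chunks_done=1
Byte 14 = 0x0A: mode=DATA remaining=2 emitted=7 chunks_done=1
Byte 15 = 'h': mode=DATA remaining=1 emitted=8 chunks_done=1
Byte 16 = 's': mode=DATA_DONE remaining=0 emitted=9 chunks_done=1
Byte 17 = 0x0D: mode=DATA_CR remaining=0 emitted=9 chunks_done=1
Byte 18 = 0x0A: mode=SIZE remaining=0 emitted=9 chunks_done=2
Byte 19 = '2': mode=SIZE remaining=0 emitted=9 chunks_done=2
Byte 20 = 0x0D: mode=SIZE_CR remaining=0 emitted=9 chunks_done=2
Byte 21 = 0x0A: mode=DATA remaining=2 emitted=9 chunks_done=2
Byte 22 = 'a': mode=DATA remaining=1 emitted=10 chunks_done=2
Byte 23 = 's': mode=DATA_DONE remaining=0 emitted=11 chunks_done=2

Answer: DATA_DONE 0 11 2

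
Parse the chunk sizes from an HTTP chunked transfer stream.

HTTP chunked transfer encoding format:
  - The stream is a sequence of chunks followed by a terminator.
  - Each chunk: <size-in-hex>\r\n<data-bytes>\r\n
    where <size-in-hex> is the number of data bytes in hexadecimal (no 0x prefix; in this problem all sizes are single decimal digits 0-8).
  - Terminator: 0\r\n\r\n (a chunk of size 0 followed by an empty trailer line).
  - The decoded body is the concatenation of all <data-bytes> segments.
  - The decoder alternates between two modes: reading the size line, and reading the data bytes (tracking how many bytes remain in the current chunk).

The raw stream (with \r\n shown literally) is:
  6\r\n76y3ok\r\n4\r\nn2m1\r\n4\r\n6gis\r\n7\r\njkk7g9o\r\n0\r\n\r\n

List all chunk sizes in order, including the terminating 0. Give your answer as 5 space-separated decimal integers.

Chunk 1: stream[0..1]='6' size=0x6=6, data at stream[3..9]='76y3ok' -> body[0..6], body so far='76y3ok'
Chunk 2: stream[11..12]='4' size=0x4=4, data at stream[14..18]='n2m1' -> body[6..10], body so far='76y3okn2m1'
Chunk 3: stream[20..21]='4' size=0x4=4, data at stream[23..27]='6gis' -> body[10..14], body so far='76y3okn2m16gis'
Chunk 4: stream[29..30]='7' size=0x7=7, data at stream[32..39]='jkk7g9o' -> body[14..21], body so far='76y3okn2m16gisjkk7g9o'
Chunk 5: stream[41..42]='0' size=0 (terminator). Final body='76y3okn2m16gisjkk7g9o' (21 bytes)

Answer: 6 4 4 7 0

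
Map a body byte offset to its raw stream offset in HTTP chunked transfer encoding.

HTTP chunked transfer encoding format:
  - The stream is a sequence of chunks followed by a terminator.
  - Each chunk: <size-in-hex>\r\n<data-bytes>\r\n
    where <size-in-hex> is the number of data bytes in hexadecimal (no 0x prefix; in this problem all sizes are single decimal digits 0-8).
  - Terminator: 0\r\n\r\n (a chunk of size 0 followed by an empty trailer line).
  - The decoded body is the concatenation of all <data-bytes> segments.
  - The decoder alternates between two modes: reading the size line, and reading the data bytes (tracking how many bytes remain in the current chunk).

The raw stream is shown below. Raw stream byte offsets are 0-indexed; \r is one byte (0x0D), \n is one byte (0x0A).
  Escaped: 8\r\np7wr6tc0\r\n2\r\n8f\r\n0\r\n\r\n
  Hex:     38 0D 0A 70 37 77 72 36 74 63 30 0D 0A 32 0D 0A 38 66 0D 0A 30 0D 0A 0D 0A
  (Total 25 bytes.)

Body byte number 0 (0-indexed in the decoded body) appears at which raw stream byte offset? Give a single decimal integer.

Answer: 3

Derivation:
Chunk 1: stream[0..1]='8' size=0x8=8, data at stream[3..11]='p7wr6tc0' -> body[0..8], body so far='p7wr6tc0'
Chunk 2: stream[13..14]='2' size=0x2=2, data at stream[16..18]='8f' -> body[8..10], body so far='p7wr6tc08f'
Chunk 3: stream[20..21]='0' size=0 (terminator). Final body='p7wr6tc08f' (10 bytes)
Body byte 0 at stream offset 3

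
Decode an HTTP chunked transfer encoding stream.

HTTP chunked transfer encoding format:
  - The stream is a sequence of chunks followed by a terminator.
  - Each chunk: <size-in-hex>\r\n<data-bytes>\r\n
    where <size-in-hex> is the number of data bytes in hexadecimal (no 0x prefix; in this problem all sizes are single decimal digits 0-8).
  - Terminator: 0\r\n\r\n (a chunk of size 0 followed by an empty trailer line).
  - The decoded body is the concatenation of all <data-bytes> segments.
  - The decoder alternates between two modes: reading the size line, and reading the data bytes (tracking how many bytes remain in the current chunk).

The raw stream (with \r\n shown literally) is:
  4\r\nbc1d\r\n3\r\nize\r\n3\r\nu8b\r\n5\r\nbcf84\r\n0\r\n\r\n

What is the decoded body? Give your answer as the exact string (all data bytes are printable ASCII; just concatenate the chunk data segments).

Chunk 1: stream[0..1]='4' size=0x4=4, data at stream[3..7]='bc1d' -> body[0..4], body so far='bc1d'
Chunk 2: stream[9..10]='3' size=0x3=3, data at stream[12..15]='ize' -> body[4..7], body so far='bc1dize'
Chunk 3: stream[17..18]='3' size=0x3=3, data at stream[20..23]='u8b' -> body[7..10], body so far='bc1dizeu8b'
Chunk 4: stream[25..26]='5' size=0x5=5, data at stream[28..33]='bcf84' -> body[10..15], body so far='bc1dizeu8bbcf84'
Chunk 5: stream[35..36]='0' size=0 (terminator). Final body='bc1dizeu8bbcf84' (15 bytes)

Answer: bc1dizeu8bbcf84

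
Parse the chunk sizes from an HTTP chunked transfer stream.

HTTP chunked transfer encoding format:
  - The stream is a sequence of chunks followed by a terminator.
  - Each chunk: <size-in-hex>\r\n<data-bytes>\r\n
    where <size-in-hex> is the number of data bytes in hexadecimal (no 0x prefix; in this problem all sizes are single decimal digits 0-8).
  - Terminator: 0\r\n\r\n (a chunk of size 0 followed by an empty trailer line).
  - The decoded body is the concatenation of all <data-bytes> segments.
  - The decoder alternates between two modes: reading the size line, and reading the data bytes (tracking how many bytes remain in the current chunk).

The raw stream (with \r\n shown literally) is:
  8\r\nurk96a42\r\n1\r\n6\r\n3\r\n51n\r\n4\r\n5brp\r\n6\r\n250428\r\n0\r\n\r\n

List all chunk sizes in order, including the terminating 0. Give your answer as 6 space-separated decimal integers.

Answer: 8 1 3 4 6 0

Derivation:
Chunk 1: stream[0..1]='8' size=0x8=8, data at stream[3..11]='urk96a42' -> body[0..8], body so far='urk96a42'
Chunk 2: stream[13..14]='1' size=0x1=1, data at stream[16..17]='6' -> body[8..9], body so far='urk96a426'
Chunk 3: stream[19..20]='3' size=0x3=3, data at stream[22..25]='51n' -> body[9..12], body so far='urk96a42651n'
Chunk 4: stream[27..28]='4' size=0x4=4, data at stream[30..34]='5brp' -> body[12..16], body so far='urk96a42651n5brp'
Chunk 5: stream[36..37]='6' size=0x6=6, data at stream[39..45]='250428' -> body[16..22], body so far='urk96a42651n5brp250428'
Chunk 6: stream[47..48]='0' size=0 (terminator). Final body='urk96a42651n5brp250428' (22 bytes)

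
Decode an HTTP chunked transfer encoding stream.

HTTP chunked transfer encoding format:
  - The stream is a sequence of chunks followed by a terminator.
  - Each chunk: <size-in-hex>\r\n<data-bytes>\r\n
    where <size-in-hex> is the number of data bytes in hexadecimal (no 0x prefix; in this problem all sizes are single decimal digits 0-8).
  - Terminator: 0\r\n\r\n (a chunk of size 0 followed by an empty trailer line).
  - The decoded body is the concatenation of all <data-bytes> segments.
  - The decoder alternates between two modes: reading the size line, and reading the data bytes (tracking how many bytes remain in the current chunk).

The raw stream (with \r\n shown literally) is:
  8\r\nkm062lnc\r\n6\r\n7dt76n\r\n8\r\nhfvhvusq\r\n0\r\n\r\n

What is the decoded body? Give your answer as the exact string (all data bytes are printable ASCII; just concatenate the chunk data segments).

Chunk 1: stream[0..1]='8' size=0x8=8, data at stream[3..11]='km062lnc' -> body[0..8], body so far='km062lnc'
Chunk 2: stream[13..14]='6' size=0x6=6, data at stream[16..22]='7dt76n' -> body[8..14], body so far='km062lnc7dt76n'
Chunk 3: stream[24..25]='8' size=0x8=8, data at stream[27..35]='hfvhvusq' -> body[14..22], body so far='km062lnc7dt76nhfvhvusq'
Chunk 4: stream[37..38]='0' size=0 (terminator). Final body='km062lnc7dt76nhfvhvusq' (22 bytes)

Answer: km062lnc7dt76nhfvhvusq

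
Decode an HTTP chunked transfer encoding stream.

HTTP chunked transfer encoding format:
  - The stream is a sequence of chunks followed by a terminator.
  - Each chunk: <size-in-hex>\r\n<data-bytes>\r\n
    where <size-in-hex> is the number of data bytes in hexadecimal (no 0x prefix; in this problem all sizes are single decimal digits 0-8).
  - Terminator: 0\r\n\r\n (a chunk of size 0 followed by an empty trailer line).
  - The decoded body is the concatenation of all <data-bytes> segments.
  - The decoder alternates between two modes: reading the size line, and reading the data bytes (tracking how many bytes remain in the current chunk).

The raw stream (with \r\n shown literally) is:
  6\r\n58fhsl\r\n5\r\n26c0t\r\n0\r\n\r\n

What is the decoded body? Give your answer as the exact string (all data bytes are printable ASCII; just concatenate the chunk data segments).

Answer: 58fhsl26c0t

Derivation:
Chunk 1: stream[0..1]='6' size=0x6=6, data at stream[3..9]='58fhsl' -> body[0..6], body so far='58fhsl'
Chunk 2: stream[11..12]='5' size=0x5=5, data at stream[14..19]='26c0t' -> body[6..11], body so far='58fhsl26c0t'
Chunk 3: stream[21..22]='0' size=0 (terminator). Final body='58fhsl26c0t' (11 bytes)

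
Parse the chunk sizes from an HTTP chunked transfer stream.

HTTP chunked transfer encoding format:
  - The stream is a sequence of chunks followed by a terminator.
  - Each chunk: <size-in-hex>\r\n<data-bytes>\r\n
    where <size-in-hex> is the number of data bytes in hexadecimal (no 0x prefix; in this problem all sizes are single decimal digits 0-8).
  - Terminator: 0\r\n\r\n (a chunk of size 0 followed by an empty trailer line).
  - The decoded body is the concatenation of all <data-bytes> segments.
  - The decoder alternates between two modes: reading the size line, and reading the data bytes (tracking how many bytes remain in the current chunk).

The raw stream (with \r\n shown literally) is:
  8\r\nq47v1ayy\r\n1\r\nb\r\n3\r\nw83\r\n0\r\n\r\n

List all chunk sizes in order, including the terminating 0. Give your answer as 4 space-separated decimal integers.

Answer: 8 1 3 0

Derivation:
Chunk 1: stream[0..1]='8' size=0x8=8, data at stream[3..11]='q47v1ayy' -> body[0..8], body so far='q47v1ayy'
Chunk 2: stream[13..14]='1' size=0x1=1, data at stream[16..17]='b' -> body[8..9], body so far='q47v1ayyb'
Chunk 3: stream[19..20]='3' size=0x3=3, data at stream[22..25]='w83' -> body[9..12], body so far='q47v1ayybw83'
Chunk 4: stream[27..28]='0' size=0 (terminator). Final body='q47v1ayybw83' (12 bytes)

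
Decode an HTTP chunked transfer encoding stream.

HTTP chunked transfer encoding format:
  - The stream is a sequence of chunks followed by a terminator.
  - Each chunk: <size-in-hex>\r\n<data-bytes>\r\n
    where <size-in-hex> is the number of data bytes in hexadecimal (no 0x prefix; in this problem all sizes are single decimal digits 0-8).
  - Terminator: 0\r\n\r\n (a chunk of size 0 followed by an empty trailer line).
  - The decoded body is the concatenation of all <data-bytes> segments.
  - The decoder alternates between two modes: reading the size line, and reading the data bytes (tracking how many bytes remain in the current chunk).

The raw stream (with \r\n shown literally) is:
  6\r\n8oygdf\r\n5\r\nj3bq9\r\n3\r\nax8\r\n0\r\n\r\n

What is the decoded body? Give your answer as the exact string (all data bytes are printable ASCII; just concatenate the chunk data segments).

Chunk 1: stream[0..1]='6' size=0x6=6, data at stream[3..9]='8oygdf' -> body[0..6], body so far='8oygdf'
Chunk 2: stream[11..12]='5' size=0x5=5, data at stream[14..19]='j3bq9' -> body[6..11], body so far='8oygdfj3bq9'
Chunk 3: stream[21..22]='3' size=0x3=3, data at stream[24..27]='ax8' -> body[11..14], body so far='8oygdfj3bq9ax8'
Chunk 4: stream[29..30]='0' size=0 (terminator). Final body='8oygdfj3bq9ax8' (14 bytes)

Answer: 8oygdfj3bq9ax8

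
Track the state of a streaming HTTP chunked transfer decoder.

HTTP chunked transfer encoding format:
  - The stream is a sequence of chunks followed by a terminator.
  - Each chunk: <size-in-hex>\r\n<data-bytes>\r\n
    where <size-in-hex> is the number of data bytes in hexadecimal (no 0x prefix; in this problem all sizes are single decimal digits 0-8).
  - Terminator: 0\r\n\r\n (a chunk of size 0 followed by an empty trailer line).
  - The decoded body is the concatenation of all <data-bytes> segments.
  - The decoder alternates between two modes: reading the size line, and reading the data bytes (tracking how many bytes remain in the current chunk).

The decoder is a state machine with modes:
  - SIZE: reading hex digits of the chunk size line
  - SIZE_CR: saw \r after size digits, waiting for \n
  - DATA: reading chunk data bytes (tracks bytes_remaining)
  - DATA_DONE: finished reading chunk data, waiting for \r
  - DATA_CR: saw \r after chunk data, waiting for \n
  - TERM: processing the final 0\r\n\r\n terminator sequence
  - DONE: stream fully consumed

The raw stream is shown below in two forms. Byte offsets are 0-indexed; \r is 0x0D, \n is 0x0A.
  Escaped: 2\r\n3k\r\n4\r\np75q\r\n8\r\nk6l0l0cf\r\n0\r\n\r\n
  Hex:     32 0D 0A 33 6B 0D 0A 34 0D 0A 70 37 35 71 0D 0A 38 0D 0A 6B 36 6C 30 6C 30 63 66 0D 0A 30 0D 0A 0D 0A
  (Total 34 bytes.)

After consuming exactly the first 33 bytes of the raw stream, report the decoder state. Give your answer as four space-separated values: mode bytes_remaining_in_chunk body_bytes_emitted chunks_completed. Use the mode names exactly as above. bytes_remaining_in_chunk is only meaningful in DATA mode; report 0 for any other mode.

Answer: TERM 0 14 3

Derivation:
Byte 0 = '2': mode=SIZE remaining=0 emitted=0 chunks_done=0
Byte 1 = 0x0D: mode=SIZE_CR remaining=0 emitted=0 chunks_done=0
Byte 2 = 0x0A: mode=DATA remaining=2 emitted=0 chunks_done=0
Byte 3 = '3': mode=DATA remaining=1 emitted=1 chunks_done=0
Byte 4 = 'k': mode=DATA_DONE remaining=0 emitted=2 chunks_done=0
Byte 5 = 0x0D: mode=DATA_CR remaining=0 emitted=2 chunks_done=0
Byte 6 = 0x0A: mode=SIZE remaining=0 emitted=2 chunks_done=1
Byte 7 = '4': mode=SIZE remaining=0 emitted=2 chunks_done=1
Byte 8 = 0x0D: mode=SIZE_CR remaining=0 emitted=2 chunks_done=1
Byte 9 = 0x0A: mode=DATA remaining=4 emitted=2 chunks_done=1
Byte 10 = 'p': mode=DATA remaining=3 emitted=3 chunks_done=1
Byte 11 = '7': mode=DATA remaining=2 emitted=4 chunks_done=1
Byte 12 = '5': mode=DATA remaining=1 emitted=5 chunks_done=1
Byte 13 = 'q': mode=DATA_DONE remaining=0 emitted=6 chunks_done=1
Byte 14 = 0x0D: mode=DATA_CR remaining=0 emitted=6 chunks_done=1
Byte 15 = 0x0A: mode=SIZE remaining=0 emitted=6 chunks_done=2
Byte 16 = '8': mode=SIZE remaining=0 emitted=6 chunks_done=2
Byte 17 = 0x0D: mode=SIZE_CR remaining=0 emitted=6 chunks_done=2
Byte 18 = 0x0A: mode=DATA remaining=8 emitted=6 chunks_done=2
Byte 19 = 'k': mode=DATA remaining=7 emitted=7 chunks_done=2
Byte 20 = '6': mode=DATA remaining=6 emitted=8 chunks_done=2
Byte 21 = 'l': mode=DATA remaining=5 emitted=9 chunks_done=2
Byte 22 = '0': mode=DATA remaining=4 emitted=10 chunks_done=2
Byte 23 = 'l': mode=DATA remaining=3 emitted=11 chunks_done=2
Byte 24 = '0': mode=DATA remaining=2 emitted=12 chunks_done=2
Byte 25 = 'c': mode=DATA remaining=1 emitted=13 chunks_done=2
Byte 26 = 'f': mode=DATA_DONE remaining=0 emitted=14 chunks_done=2
Byte 27 = 0x0D: mode=DATA_CR remaining=0 emitted=14 chunks_done=2
Byte 28 = 0x0A: mode=SIZE remaining=0 emitted=14 chunks_done=3
Byte 29 = '0': mode=SIZE remaining=0 emitted=14 chunks_done=3
Byte 30 = 0x0D: mode=SIZE_CR remaining=0 emitted=14 chunks_done=3
Byte 31 = 0x0A: mode=TERM remaining=0 emitted=14 chunks_done=3
Byte 32 = 0x0D: mode=TERM remaining=0 emitted=14 chunks_done=3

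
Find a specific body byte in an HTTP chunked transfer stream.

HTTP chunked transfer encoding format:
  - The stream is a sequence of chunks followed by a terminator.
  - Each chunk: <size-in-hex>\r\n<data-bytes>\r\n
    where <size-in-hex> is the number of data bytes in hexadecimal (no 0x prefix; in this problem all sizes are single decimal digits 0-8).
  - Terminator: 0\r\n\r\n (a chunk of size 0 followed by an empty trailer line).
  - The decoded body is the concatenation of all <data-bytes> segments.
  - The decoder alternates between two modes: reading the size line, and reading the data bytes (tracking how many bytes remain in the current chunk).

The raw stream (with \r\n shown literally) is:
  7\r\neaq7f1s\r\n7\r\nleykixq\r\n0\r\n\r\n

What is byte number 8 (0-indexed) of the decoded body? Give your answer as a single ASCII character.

Answer: e

Derivation:
Chunk 1: stream[0..1]='7' size=0x7=7, data at stream[3..10]='eaq7f1s' -> body[0..7], body so far='eaq7f1s'
Chunk 2: stream[12..13]='7' size=0x7=7, data at stream[15..22]='leykixq' -> body[7..14], body so far='eaq7f1sleykixq'
Chunk 3: stream[24..25]='0' size=0 (terminator). Final body='eaq7f1sleykixq' (14 bytes)
Body byte 8 = 'e'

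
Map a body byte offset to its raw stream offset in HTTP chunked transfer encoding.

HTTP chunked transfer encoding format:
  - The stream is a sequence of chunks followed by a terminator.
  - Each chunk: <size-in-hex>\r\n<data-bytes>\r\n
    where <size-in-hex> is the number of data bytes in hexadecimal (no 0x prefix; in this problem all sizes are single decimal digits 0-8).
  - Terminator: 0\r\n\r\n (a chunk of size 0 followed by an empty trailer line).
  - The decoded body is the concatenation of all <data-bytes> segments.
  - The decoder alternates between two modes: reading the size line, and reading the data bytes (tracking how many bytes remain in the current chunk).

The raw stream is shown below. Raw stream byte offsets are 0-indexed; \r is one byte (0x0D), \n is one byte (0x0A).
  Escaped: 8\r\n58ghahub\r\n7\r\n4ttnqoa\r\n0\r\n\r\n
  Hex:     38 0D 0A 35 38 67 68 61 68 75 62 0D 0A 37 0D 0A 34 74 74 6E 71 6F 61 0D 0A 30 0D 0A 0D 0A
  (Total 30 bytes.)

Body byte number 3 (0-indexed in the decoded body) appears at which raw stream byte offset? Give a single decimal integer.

Answer: 6

Derivation:
Chunk 1: stream[0..1]='8' size=0x8=8, data at stream[3..11]='58ghahub' -> body[0..8], body so far='58ghahub'
Chunk 2: stream[13..14]='7' size=0x7=7, data at stream[16..23]='4ttnqoa' -> body[8..15], body so far='58ghahub4ttnqoa'
Chunk 3: stream[25..26]='0' size=0 (terminator). Final body='58ghahub4ttnqoa' (15 bytes)
Body byte 3 at stream offset 6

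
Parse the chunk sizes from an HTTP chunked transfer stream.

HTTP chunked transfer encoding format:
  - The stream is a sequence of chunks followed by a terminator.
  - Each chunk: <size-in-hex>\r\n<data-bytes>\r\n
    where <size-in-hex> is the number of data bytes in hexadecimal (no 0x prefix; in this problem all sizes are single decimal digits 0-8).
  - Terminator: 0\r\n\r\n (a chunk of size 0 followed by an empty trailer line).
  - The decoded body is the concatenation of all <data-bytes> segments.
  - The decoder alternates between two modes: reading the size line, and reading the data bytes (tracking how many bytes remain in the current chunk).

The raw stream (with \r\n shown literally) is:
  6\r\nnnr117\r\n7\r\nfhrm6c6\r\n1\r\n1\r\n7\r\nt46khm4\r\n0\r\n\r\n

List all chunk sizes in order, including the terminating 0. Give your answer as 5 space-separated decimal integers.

Chunk 1: stream[0..1]='6' size=0x6=6, data at stream[3..9]='nnr117' -> body[0..6], body so far='nnr117'
Chunk 2: stream[11..12]='7' size=0x7=7, data at stream[14..21]='fhrm6c6' -> body[6..13], body so far='nnr117fhrm6c6'
Chunk 3: stream[23..24]='1' size=0x1=1, data at stream[26..27]='1' -> body[13..14], body so far='nnr117fhrm6c61'
Chunk 4: stream[29..30]='7' size=0x7=7, data at stream[32..39]='t46khm4' -> body[14..21], body so far='nnr117fhrm6c61t46khm4'
Chunk 5: stream[41..42]='0' size=0 (terminator). Final body='nnr117fhrm6c61t46khm4' (21 bytes)

Answer: 6 7 1 7 0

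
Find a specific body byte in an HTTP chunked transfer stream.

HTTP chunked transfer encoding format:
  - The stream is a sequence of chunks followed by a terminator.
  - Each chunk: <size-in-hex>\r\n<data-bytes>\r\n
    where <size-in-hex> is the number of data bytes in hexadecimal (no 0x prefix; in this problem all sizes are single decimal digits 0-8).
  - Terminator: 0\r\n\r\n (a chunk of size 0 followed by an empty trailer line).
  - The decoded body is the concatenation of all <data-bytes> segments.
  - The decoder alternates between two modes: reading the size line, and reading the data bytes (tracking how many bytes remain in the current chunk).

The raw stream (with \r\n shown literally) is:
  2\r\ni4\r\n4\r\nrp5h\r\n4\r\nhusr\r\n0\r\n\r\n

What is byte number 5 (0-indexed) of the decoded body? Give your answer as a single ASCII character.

Chunk 1: stream[0..1]='2' size=0x2=2, data at stream[3..5]='i4' -> body[0..2], body so far='i4'
Chunk 2: stream[7..8]='4' size=0x4=4, data at stream[10..14]='rp5h' -> body[2..6], body so far='i4rp5h'
Chunk 3: stream[16..17]='4' size=0x4=4, data at stream[19..23]='husr' -> body[6..10], body so far='i4rp5hhusr'
Chunk 4: stream[25..26]='0' size=0 (terminator). Final body='i4rp5hhusr' (10 bytes)
Body byte 5 = 'h'

Answer: h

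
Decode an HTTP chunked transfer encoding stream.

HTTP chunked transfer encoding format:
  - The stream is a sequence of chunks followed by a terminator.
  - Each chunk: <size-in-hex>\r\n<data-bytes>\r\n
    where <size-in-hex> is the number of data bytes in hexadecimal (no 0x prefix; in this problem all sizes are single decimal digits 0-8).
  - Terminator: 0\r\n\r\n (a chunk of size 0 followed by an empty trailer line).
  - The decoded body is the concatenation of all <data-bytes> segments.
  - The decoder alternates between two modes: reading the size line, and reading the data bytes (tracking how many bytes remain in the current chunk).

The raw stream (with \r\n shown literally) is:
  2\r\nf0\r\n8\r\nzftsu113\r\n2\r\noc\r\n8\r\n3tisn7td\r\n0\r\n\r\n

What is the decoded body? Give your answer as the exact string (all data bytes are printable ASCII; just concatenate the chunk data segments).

Answer: f0zftsu113oc3tisn7td

Derivation:
Chunk 1: stream[0..1]='2' size=0x2=2, data at stream[3..5]='f0' -> body[0..2], body so far='f0'
Chunk 2: stream[7..8]='8' size=0x8=8, data at stream[10..18]='zftsu113' -> body[2..10], body so far='f0zftsu113'
Chunk 3: stream[20..21]='2' size=0x2=2, data at stream[23..25]='oc' -> body[10..12], body so far='f0zftsu113oc'
Chunk 4: stream[27..28]='8' size=0x8=8, data at stream[30..38]='3tisn7td' -> body[12..20], body so far='f0zftsu113oc3tisn7td'
Chunk 5: stream[40..41]='0' size=0 (terminator). Final body='f0zftsu113oc3tisn7td' (20 bytes)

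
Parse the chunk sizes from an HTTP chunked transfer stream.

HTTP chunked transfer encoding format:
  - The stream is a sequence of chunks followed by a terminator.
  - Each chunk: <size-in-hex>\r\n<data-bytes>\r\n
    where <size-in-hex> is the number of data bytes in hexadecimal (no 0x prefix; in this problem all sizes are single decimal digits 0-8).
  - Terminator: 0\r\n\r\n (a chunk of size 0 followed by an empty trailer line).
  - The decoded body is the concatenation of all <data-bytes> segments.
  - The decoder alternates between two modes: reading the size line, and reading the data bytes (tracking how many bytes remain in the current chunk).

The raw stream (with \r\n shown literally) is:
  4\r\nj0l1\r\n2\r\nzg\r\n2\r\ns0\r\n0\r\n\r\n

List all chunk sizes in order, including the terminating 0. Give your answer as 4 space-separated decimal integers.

Answer: 4 2 2 0

Derivation:
Chunk 1: stream[0..1]='4' size=0x4=4, data at stream[3..7]='j0l1' -> body[0..4], body so far='j0l1'
Chunk 2: stream[9..10]='2' size=0x2=2, data at stream[12..14]='zg' -> body[4..6], body so far='j0l1zg'
Chunk 3: stream[16..17]='2' size=0x2=2, data at stream[19..21]='s0' -> body[6..8], body so far='j0l1zgs0'
Chunk 4: stream[23..24]='0' size=0 (terminator). Final body='j0l1zgs0' (8 bytes)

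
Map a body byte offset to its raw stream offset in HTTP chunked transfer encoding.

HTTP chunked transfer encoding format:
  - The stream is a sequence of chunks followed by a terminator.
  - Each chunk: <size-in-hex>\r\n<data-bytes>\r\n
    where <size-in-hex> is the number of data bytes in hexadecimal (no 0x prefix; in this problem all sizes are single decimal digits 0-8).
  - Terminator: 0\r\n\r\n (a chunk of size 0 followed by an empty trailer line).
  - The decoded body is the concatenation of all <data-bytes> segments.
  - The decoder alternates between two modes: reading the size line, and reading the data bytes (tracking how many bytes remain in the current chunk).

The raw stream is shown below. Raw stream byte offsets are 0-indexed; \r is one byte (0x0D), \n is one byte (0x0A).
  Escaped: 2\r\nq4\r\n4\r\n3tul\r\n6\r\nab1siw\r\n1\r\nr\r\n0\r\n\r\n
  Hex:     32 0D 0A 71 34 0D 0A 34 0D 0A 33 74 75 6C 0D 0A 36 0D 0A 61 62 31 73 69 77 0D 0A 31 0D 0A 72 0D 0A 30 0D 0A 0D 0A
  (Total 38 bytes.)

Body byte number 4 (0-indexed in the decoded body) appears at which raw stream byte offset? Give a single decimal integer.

Chunk 1: stream[0..1]='2' size=0x2=2, data at stream[3..5]='q4' -> body[0..2], body so far='q4'
Chunk 2: stream[7..8]='4' size=0x4=4, data at stream[10..14]='3tul' -> body[2..6], body so far='q43tul'
Chunk 3: stream[16..17]='6' size=0x6=6, data at stream[19..25]='ab1siw' -> body[6..12], body so far='q43tulab1siw'
Chunk 4: stream[27..28]='1' size=0x1=1, data at stream[30..31]='r' -> body[12..13], body so far='q43tulab1siwr'
Chunk 5: stream[33..34]='0' size=0 (terminator). Final body='q43tulab1siwr' (13 bytes)
Body byte 4 at stream offset 12

Answer: 12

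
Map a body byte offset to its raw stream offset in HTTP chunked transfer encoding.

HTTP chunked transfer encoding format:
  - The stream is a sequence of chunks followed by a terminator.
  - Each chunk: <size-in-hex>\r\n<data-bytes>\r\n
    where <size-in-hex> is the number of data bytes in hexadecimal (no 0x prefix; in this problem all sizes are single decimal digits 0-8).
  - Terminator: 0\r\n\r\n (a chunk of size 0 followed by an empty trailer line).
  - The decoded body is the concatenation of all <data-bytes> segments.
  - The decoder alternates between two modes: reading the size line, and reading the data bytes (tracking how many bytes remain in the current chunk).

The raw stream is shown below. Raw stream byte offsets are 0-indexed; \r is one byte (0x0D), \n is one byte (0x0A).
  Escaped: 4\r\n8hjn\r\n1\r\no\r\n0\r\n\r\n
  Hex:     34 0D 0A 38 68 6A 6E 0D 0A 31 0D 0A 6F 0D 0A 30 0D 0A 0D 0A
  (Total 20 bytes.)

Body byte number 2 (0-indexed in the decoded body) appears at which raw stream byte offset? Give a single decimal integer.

Chunk 1: stream[0..1]='4' size=0x4=4, data at stream[3..7]='8hjn' -> body[0..4], body so far='8hjn'
Chunk 2: stream[9..10]='1' size=0x1=1, data at stream[12..13]='o' -> body[4..5], body so far='8hjno'
Chunk 3: stream[15..16]='0' size=0 (terminator). Final body='8hjno' (5 bytes)
Body byte 2 at stream offset 5

Answer: 5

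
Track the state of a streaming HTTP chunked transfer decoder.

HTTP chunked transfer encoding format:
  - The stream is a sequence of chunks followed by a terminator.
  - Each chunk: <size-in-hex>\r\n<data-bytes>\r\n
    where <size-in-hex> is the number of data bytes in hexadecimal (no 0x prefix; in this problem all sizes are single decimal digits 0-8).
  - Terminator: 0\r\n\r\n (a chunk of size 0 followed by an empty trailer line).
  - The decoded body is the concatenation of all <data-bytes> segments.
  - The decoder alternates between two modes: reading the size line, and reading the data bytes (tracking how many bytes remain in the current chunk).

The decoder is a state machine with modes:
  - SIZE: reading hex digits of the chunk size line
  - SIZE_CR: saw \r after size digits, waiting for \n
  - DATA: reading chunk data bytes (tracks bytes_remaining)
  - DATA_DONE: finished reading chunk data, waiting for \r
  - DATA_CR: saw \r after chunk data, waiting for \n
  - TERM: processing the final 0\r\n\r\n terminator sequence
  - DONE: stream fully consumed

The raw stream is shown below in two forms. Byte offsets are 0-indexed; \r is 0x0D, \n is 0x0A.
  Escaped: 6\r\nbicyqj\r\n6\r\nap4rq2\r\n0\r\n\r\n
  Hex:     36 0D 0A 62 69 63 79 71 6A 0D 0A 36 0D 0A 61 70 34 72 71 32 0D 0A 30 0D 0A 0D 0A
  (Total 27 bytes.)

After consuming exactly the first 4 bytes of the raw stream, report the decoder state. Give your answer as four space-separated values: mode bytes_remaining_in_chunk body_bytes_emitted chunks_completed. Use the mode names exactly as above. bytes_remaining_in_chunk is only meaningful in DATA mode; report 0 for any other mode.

Answer: DATA 5 1 0

Derivation:
Byte 0 = '6': mode=SIZE remaining=0 emitted=0 chunks_done=0
Byte 1 = 0x0D: mode=SIZE_CR remaining=0 emitted=0 chunks_done=0
Byte 2 = 0x0A: mode=DATA remaining=6 emitted=0 chunks_done=0
Byte 3 = 'b': mode=DATA remaining=5 emitted=1 chunks_done=0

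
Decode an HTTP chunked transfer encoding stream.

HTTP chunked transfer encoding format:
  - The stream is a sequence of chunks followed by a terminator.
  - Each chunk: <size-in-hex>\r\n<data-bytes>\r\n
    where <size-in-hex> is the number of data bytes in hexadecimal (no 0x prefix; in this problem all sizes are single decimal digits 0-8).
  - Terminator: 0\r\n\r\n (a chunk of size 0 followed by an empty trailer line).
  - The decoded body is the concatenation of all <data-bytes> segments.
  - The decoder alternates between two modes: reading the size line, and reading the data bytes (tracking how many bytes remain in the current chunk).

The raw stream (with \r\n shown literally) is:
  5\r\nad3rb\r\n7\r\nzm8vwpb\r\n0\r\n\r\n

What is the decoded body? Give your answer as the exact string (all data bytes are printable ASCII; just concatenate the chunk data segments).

Answer: ad3rbzm8vwpb

Derivation:
Chunk 1: stream[0..1]='5' size=0x5=5, data at stream[3..8]='ad3rb' -> body[0..5], body so far='ad3rb'
Chunk 2: stream[10..11]='7' size=0x7=7, data at stream[13..20]='zm8vwpb' -> body[5..12], body so far='ad3rbzm8vwpb'
Chunk 3: stream[22..23]='0' size=0 (terminator). Final body='ad3rbzm8vwpb' (12 bytes)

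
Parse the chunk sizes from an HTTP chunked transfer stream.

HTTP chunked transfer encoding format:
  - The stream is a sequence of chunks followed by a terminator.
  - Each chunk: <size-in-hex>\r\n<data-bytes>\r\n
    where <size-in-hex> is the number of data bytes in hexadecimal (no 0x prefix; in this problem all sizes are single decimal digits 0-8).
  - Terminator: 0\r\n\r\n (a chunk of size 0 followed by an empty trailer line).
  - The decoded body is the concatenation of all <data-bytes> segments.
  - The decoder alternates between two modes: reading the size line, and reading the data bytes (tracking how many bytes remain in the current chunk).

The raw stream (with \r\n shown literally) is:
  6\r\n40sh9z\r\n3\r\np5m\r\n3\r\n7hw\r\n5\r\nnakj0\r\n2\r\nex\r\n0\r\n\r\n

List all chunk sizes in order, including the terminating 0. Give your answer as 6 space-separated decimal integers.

Chunk 1: stream[0..1]='6' size=0x6=6, data at stream[3..9]='40sh9z' -> body[0..6], body so far='40sh9z'
Chunk 2: stream[11..12]='3' size=0x3=3, data at stream[14..17]='p5m' -> body[6..9], body so far='40sh9zp5m'
Chunk 3: stream[19..20]='3' size=0x3=3, data at stream[22..25]='7hw' -> body[9..12], body so far='40sh9zp5m7hw'
Chunk 4: stream[27..28]='5' size=0x5=5, data at stream[30..35]='nakj0' -> body[12..17], body so far='40sh9zp5m7hwnakj0'
Chunk 5: stream[37..38]='2' size=0x2=2, data at stream[40..42]='ex' -> body[17..19], body so far='40sh9zp5m7hwnakj0ex'
Chunk 6: stream[44..45]='0' size=0 (terminator). Final body='40sh9zp5m7hwnakj0ex' (19 bytes)

Answer: 6 3 3 5 2 0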